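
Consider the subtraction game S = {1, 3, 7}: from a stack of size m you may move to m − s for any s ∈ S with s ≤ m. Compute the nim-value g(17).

Build the Grundy sequence with g(k) = mex{g(k−s) : s ∈ {1, 3, 7}, s ≤ k}:
k:     0  1  2  3  4  5  6  7  8  9 10 11 12 13 14 15 16 17
g(k):  0  1  0  1  0  1  0  1  0  1  0  1  0  1  0  1  0  1
So g(17) = 1.

1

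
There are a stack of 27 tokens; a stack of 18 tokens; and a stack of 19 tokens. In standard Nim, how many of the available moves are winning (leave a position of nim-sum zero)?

3

Compute the nim-sum pairwise:
27 ^ 18 = 9
9 ^ 19 = 26
The overall nim-sum is X = 26. A stack of size p has a winning move iff p XOR X < p (reduce it to p XOR X).
  27: 27 XOR 26 = 1 < 27 — winning move (to 1).
  18: 18 XOR 26 = 8 < 18 — winning move (to 8).
  19: 19 XOR 26 = 9 < 19 — winning move (to 9).
That gives 3 winning moves.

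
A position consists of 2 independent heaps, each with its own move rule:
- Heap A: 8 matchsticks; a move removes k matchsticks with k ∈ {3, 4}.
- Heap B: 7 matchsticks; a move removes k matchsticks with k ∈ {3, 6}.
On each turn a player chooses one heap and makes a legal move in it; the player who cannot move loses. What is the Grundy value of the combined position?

For heap A, compute g(0), g(1), … with moves {3, 4}:
g(0) = mex{} = 0
g(1) = mex{} = 0
g(2) = mex{} = 0
g(3) = mex{0} = 1
g(4) = mex{0} = 1
g(5) = mex{0} = 1
g(6) = mex{0,1} = 2
g(7) = mex{1} = 0
g(8) = mex{1} = 0
So g(8) = 0.
For heap B, compute g(0), g(1), … with moves {3, 6}:
k:     0  1  2  3  4  5  6  7
g(k):  0  0  0  1  1  1  2  2
So g(7) = 2.
By the Sprague-Grundy theorem, the Grundy value of a sum of independent games is the XOR of the component values.
Combined value = 0 XOR 2 = 2.

2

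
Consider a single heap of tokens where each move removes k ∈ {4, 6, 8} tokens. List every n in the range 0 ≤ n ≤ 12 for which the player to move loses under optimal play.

Grundy values for subtraction set {4, 6, 8}:
g(0) = mex{} = 0
g(1) = mex{} = 0
g(2) = mex{} = 0
g(3) = mex{} = 0
g(4) = mex{0} = 1
g(5) = mex{0} = 1
g(6) = mex{0} = 1
g(7) = mex{0} = 1
g(8) = mex{0,1} = 2
g(9) = mex{0,1} = 2
g(10) = mex{0,1} = 2
g(11) = mex{0,1} = 2
g(12) = mex{1,2} = 0
The P-positions (g = 0) in 0..12 are 0, 1, 2, 3, 12.

0, 1, 2, 3, 12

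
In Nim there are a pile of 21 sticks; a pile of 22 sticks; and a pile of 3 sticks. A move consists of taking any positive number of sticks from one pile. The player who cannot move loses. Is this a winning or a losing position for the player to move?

Losing position

Bitwise XOR of the heap sizes:
  10101  (21)
  10110  (22)
  00011  (3)
  -----
  00000  (0)
The nim-sum is 0, so this is a P-position: the player to move is in a losing position under optimal play.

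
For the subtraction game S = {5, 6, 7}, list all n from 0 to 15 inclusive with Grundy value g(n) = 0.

0, 1, 2, 3, 4, 12, 13, 14, 15

Grundy values for subtraction set {5, 6, 7}:
k:     0  1  2  3  4  5  6  7  8  9 10 11 12 13 14 15
g(k):  0  0  0  0  0  1  1  1  1  1  2  2  0  0  0  0
The P-positions (g = 0) in 0..15 are 0, 1, 2, 3, 4, 12, 13, 14, 15.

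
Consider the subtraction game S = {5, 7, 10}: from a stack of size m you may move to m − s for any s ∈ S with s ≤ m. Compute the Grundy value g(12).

Build the Grundy sequence with g(k) = mex{g(k−s) : s ∈ {5, 7, 10}, s ≤ k}:
g(0) = mex{} = 0
g(1) = mex{} = 0
g(2) = mex{} = 0
g(3) = mex{} = 0
g(4) = mex{} = 0
g(5) = mex{0} = 1
g(6) = mex{0} = 1
g(7) = mex{0} = 1
g(8) = mex{0} = 1
g(9) = mex{0} = 1
g(10) = mex{0,1} = 2
g(11) = mex{0,1} = 2
g(12) = mex{0,1} = 2
So g(12) = 2.

2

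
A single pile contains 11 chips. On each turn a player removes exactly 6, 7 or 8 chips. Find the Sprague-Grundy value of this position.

1

Grundy values for subtraction set {6, 7, 8}:
k:     0  1  2  3  4  5  6  7  8  9 10 11
g(k):  0  0  0  0  0  0  1  1  1  1  1  1
So g(11) = 1.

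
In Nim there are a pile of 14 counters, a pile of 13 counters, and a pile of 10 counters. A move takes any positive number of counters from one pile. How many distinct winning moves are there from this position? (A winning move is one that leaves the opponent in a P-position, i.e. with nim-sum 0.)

3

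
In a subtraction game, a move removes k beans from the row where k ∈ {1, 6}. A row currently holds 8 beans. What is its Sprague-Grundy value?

1

Compute g(0), g(1), … for moves {1, 6}:
k:     0  1  2  3  4  5  6  7  8
g(k):  0  1  0  1  0  1  2  0  1
So g(8) = 1.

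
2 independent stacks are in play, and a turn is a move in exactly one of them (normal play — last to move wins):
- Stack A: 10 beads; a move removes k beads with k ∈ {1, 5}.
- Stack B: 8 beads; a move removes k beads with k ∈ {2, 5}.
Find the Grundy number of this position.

Grundy values for stack A (subtraction set {1, 5}):
g(0) = mex{} = 0
g(1) = mex{0} = 1
g(2) = mex{1} = 0
g(3) = mex{0} = 1
g(4) = mex{1} = 0
g(5) = mex{0} = 1
g(6) = mex{1} = 0
g(7) = mex{0} = 1
g(8) = mex{1} = 0
g(9) = mex{0} = 1
g(10) = mex{1} = 0
So g(10) = 0.
Grundy values for stack B (subtraction set {2, 5}):
k:     0  1  2  3  4  5  6  7  8
g(k):  0  0  1  1  0  2  1  0  0
So g(8) = 0.
The value of a disjunctive sum is the nim-sum of the parts.
Combined value = 0 XOR 0 = 0.

0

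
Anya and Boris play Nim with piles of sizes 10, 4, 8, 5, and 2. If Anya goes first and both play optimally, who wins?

Anya wins

Nim-sum: 10 XOR 4 XOR 8 XOR 5 XOR 2 = 1.
The nim-sum is 1 ≠ 0, so this is an N-position: the player to move can win; Anya has a winning move.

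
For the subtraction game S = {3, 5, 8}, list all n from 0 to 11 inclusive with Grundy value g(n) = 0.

0, 1, 2, 11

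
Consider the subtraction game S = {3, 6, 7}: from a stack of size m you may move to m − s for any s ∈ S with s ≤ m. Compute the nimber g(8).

2

Grundy values for subtraction set {3, 6, 7}:
k:     0  1  2  3  4  5  6  7  8
g(k):  0  0  0  1  1  1  2  2  2
So g(8) = 2.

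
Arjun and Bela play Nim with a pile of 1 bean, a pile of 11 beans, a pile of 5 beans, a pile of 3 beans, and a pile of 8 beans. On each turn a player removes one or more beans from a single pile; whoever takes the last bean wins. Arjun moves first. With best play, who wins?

Nim-sum: 1 ⊕ 11 ⊕ 5 ⊕ 3 ⊕ 8 = 4.
The nim-sum is 4 ≠ 0, so this is an N-position: the player to move can win; Arjun has a winning move.

Arjun wins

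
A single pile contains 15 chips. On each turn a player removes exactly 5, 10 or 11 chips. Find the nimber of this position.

Grundy values for subtraction set {5, 10, 11}:
k:     0  1  2  3  4  5  6  7  8  9 10 11 12 13 14 15
g(k):  0  0  0  0  0  1  1  1  1  1  2  2  2  2  2  3
So g(15) = 3.

3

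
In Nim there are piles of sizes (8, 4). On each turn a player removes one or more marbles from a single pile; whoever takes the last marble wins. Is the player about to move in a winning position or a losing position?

Write each in binary and XOR column by column:
  1000  (8)
  0100  (4)
  ----
  1100  (12)
The nim-sum is 12 ≠ 0, so this is an N-position: the player to move can win.

Winning position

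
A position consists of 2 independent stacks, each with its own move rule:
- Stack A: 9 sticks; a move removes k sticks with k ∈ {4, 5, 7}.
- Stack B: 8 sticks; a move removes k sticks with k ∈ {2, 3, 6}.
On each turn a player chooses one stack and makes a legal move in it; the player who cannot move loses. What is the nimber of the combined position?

0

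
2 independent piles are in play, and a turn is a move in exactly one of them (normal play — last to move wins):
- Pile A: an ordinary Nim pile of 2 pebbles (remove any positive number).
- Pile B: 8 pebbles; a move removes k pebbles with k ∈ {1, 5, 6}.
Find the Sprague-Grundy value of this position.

0

Pile A is a plain Nim pile of size 2, so its Grundy value is 2.
Grundy values for pile B (subtraction set {1, 5, 6}):
g(0) = mex{} = 0
g(1) = mex{0} = 1
g(2) = mex{1} = 0
g(3) = mex{0} = 1
g(4) = mex{1} = 0
g(5) = mex{0} = 1
g(6) = mex{0,1} = 2
g(7) = mex{0,1,2} = 3
g(8) = mex{0,1,3} = 2
So g(8) = 2.
The value of a disjunctive sum is the nim-sum of the parts.
Combined value = 2 ⊕ 2 = 0.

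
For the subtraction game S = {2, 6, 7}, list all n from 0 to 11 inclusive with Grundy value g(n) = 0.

0, 1, 4, 5, 9

Compute g(0), g(1), … for moves {2, 6, 7}:
k:     0  1  2  3  4  5  6  7  8  9 10 11
g(k):  0  0  1  1  0  0  1  1  2  0  3  1
The P-positions (g = 0) in 0..11 are 0, 1, 4, 5, 9.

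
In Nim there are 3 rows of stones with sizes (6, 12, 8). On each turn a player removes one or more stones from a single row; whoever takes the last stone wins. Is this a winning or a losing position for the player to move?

Nim-sum: 6 ^ 12 ^ 8 = 2.
The nim-sum is 2 ≠ 0, so this is an N-position: the player to move can win.

Winning position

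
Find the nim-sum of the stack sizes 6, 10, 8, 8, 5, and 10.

3

Compute the nim-sum pairwise:
6 ^ 10 = 12
12 ^ 8 = 4
4 ^ 8 = 12
12 ^ 5 = 9
9 ^ 10 = 3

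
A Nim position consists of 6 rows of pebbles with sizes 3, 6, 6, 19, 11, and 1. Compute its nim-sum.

26

Write each in binary and XOR column by column:
  00011  (3)
  00110  (6)
  00110  (6)
  10011  (19)
  01011  (11)
  00001  (1)
  -----
  11010  (26)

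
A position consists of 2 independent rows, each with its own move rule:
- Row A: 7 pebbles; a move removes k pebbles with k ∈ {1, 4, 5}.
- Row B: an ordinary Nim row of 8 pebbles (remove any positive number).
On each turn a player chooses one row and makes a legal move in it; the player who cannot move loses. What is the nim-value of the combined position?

11

For row A, compute g(0), g(1), … with moves {1, 4, 5}:
k:     0  1  2  3  4  5  6  7
g(k):  0  1  0  1  2  3  2  3
So g(7) = 3.
Row B is a plain Nim row of size 8, so its Grundy value is 8.
The value of a disjunctive sum is the nim-sum of the parts.
Combined value = 3 ⊕ 8 = 11.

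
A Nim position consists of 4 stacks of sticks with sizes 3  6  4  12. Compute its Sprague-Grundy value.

Nim-sum: 3 XOR 6 XOR 4 XOR 12 = 13.

13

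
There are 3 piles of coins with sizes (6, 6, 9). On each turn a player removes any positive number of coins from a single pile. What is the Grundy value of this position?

9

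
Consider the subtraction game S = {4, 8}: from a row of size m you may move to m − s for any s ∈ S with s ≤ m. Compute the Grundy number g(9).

2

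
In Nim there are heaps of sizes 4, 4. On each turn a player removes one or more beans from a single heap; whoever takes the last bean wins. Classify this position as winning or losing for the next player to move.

Write each in binary and XOR column by column:
  100  (4)
  100  (4)
  ---
  000  (0)
The nim-sum is 0, so this is a P-position: the player to move is in a losing position under optimal play.

Losing position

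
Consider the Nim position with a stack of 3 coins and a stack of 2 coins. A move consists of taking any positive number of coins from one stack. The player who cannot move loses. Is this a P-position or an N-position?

N-position

Nim-sum: 3 ⊕ 2 = 1.
The nim-sum is 1 ≠ 0, so this is an N-position: the player to move can win.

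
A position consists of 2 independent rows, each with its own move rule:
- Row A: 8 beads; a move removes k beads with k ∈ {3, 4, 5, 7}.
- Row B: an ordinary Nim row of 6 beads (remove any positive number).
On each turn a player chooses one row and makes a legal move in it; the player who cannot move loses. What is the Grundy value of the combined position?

Build the Grundy sequence for row A with g(k) = mex{g(k−s) : s ∈ {3, 4, 5, 7}, s ≤ k}:
g(0) = mex{} = 0
g(1) = mex{} = 0
g(2) = mex{} = 0
g(3) = mex{0} = 1
g(4) = mex{0} = 1
g(5) = mex{0} = 1
g(6) = mex{0,1} = 2
g(7) = mex{0,1} = 2
g(8) = mex{0,1} = 2
So g(8) = 2.
Row B is a plain Nim row of size 6, so its Grundy value is 6.
The value of a disjunctive sum is the nim-sum of the parts.
Combined value = 2 XOR 6 = 4.

4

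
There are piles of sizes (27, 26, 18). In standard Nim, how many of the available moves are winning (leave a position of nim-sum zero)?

Compute the nim-sum pairwise:
27 ^ 26 = 1
1 ^ 18 = 19
The overall nim-sum is X = 19. A pile of size p has a winning move iff p XOR X < p (reduce it to p XOR X).
  27: 27 XOR 19 = 8 < 27 — winning move (to 8).
  26: 26 XOR 19 = 9 < 26 — winning move (to 9).
  18: 18 XOR 19 = 1 < 18 — winning move (to 1).
That gives 3 winning moves.

3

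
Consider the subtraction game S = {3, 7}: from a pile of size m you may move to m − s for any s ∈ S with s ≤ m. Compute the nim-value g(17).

2

Build the Grundy sequence with g(k) = mex{g(k−s) : s ∈ {3, 7}, s ≤ k}:
k:     0  1  2  3  4  5  6  7  8  9 10 11 12 13 14 15 16 17
g(k):  0  0  0  1  1  1  0  2  2  1  0  0  0  1  1  1  0  2
So g(17) = 2.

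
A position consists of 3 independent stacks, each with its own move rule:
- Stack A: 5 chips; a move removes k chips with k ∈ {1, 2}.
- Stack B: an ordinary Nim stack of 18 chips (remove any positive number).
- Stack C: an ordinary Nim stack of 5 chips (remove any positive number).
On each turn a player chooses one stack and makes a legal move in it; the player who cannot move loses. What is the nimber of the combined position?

21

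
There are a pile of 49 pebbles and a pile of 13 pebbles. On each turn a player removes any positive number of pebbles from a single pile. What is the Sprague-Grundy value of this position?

60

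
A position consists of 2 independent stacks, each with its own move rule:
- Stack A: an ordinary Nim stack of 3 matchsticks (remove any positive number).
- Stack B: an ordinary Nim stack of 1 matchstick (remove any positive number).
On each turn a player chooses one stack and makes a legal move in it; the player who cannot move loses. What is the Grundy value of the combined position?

2

Stack A is a plain Nim stack of size 3, so its Grundy value is 3.
Stack B is a plain Nim stack of size 1, so its Grundy value is 1.
By the Sprague-Grundy theorem, the Grundy value of a sum of independent games is the XOR of the component values.
Combined value = 3 XOR 1 = 2.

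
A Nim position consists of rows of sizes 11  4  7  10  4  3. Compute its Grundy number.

5

Write each in binary and XOR column by column:
  1011  (11)
  0100  (4)
  0111  (7)
  1010  (10)
  0100  (4)
  0011  (3)
  ----
  0101  (5)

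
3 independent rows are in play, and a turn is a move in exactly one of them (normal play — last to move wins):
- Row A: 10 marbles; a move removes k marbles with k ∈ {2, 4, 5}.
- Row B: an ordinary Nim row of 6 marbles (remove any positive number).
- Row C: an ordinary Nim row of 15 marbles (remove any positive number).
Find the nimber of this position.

Grundy values for row A (subtraction set {2, 4, 5}):
g(0) = mex{} = 0
g(1) = mex{} = 0
g(2) = mex{0} = 1
g(3) = mex{0} = 1
g(4) = mex{0,1} = 2
g(5) = mex{0,1} = 2
g(6) = mex{0,1,2} = 3
g(7) = mex{1,2} = 0
g(8) = mex{1,2,3} = 0
g(9) = mex{0,2} = 1
g(10) = mex{0,2,3} = 1
So g(10) = 1.
Row B is a plain Nim row of size 6, so its Grundy value is 6.
Row C is a plain Nim row of size 15, so its Grundy value is 15.
The value of a disjunctive sum is the nim-sum of the parts.
Combined value = 1 XOR 6 XOR 15 = 8.

8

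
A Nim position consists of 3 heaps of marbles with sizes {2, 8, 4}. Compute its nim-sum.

14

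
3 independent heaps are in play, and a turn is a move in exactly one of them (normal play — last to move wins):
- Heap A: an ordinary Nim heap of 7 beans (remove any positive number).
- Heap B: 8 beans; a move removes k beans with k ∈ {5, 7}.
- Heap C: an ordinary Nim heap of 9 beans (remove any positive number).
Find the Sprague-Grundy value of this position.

15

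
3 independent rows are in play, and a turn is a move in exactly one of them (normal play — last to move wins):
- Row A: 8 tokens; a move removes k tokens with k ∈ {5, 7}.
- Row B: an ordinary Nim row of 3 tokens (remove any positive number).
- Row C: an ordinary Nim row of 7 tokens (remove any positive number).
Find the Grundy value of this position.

5

Grundy values for row A (subtraction set {5, 7}):
g(0) = mex{} = 0
g(1) = mex{} = 0
g(2) = mex{} = 0
g(3) = mex{} = 0
g(4) = mex{} = 0
g(5) = mex{0} = 1
g(6) = mex{0} = 1
g(7) = mex{0} = 1
g(8) = mex{0} = 1
So g(8) = 1.
Row B is a plain Nim row of size 3, so its Grundy value is 3.
Row C is a plain Nim row of size 7, so its Grundy value is 7.
The value of a disjunctive sum is the nim-sum of the parts.
Combined value = 1 ⊕ 3 ⊕ 7 = 5.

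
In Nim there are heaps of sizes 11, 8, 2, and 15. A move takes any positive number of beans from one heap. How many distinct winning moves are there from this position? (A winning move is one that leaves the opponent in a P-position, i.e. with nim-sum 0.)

Compute the nim-sum pairwise:
11 ^ 8 = 3
3 ^ 2 = 1
1 ^ 15 = 14
The overall nim-sum is X = 14. A heap of size p has a winning move iff p XOR X < p (reduce it to p XOR X).
  11: 11 XOR 14 = 5 < 11 — winning move (to 5).
  8: 8 XOR 14 = 6 < 8 — winning move (to 6).
  2: 2 XOR 14 = 12 ≥ 2 — no move.
  15: 15 XOR 14 = 1 < 15 — winning move (to 1).
That gives 3 winning moves.

3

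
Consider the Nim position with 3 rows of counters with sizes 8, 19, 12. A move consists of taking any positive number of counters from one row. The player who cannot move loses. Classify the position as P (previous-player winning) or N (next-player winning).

N-position

Nim-sum: 8 XOR 19 XOR 12 = 23.
The nim-sum is 23 ≠ 0, so this is an N-position: the player to move can win.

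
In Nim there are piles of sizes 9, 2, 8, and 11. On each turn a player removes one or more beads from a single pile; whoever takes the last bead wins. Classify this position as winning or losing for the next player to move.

Compute the nim-sum pairwise:
9 XOR 2 = 11
11 XOR 8 = 3
3 XOR 11 = 8
The nim-sum is 8 ≠ 0, so this is an N-position: the player to move can win.

Winning position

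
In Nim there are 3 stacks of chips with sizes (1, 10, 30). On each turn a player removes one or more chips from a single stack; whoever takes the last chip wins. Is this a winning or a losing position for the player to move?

Compute the nim-sum pairwise:
1 ⊕ 10 = 11
11 ⊕ 30 = 21
The nim-sum is 21 ≠ 0, so this is an N-position: the player to move can win.

Winning position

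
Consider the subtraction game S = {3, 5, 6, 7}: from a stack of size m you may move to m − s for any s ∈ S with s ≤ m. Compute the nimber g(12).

0

Grundy values for subtraction set {3, 5, 6, 7}:
k:     0  1  2  3  4  5  6  7  8  9 10 11 12
g(k):  0  0  0  1  1  1  2  2  2  3  0  0  0
So g(12) = 0.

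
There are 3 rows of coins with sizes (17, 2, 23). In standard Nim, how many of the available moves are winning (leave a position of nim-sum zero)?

1

Compute the nim-sum pairwise:
17 ⊕ 2 = 19
19 ⊕ 23 = 4
The overall nim-sum is X = 4. A row of size p has a winning move iff p XOR X < p (reduce it to p XOR X).
  17: 17 XOR 4 = 21 ≥ 17 — no move.
  2: 2 XOR 4 = 6 ≥ 2 — no move.
  23: 23 XOR 4 = 19 < 23 — winning move (to 19).
That gives 1 winning move.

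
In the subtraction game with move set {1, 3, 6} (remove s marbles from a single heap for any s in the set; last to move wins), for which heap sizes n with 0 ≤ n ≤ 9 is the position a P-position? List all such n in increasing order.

0, 2, 4, 9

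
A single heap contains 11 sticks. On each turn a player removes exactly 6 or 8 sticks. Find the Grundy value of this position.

1

Grundy values for subtraction set {6, 8}:
g(0) = mex{} = 0
g(1) = mex{} = 0
g(2) = mex{} = 0
g(3) = mex{} = 0
g(4) = mex{} = 0
g(5) = mex{} = 0
g(6) = mex{0} = 1
g(7) = mex{0} = 1
g(8) = mex{0} = 1
g(9) = mex{0} = 1
g(10) = mex{0} = 1
g(11) = mex{0} = 1
So g(11) = 1.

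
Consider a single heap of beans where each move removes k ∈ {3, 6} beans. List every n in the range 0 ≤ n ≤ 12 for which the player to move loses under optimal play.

0, 1, 2, 9, 10, 11

Grundy values for subtraction set {3, 6}:
g(0) = mex{} = 0
g(1) = mex{} = 0
g(2) = mex{} = 0
g(3) = mex{0} = 1
g(4) = mex{0} = 1
g(5) = mex{0} = 1
g(6) = mex{0,1} = 2
g(7) = mex{0,1} = 2
g(8) = mex{0,1} = 2
g(9) = mex{1,2} = 0
g(10) = mex{1,2} = 0
g(11) = mex{1,2} = 0
g(12) = mex{0,2} = 1
The P-positions (g = 0) in 0..12 are 0, 1, 2, 9, 10, 11.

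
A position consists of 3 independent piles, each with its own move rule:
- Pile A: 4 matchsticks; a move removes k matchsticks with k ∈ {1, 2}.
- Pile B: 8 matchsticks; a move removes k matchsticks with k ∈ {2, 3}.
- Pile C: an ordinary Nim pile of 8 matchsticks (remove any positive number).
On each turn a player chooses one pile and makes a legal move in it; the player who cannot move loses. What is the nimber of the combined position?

8

Build the Grundy sequence for pile A with g(k) = mex{g(k−s) : s ∈ {1, 2}, s ≤ k}:
k:     0  1  2  3  4
g(k):  0  1  2  0  1
So g(4) = 1.
For pile B, compute g(0), g(1), … with moves {2, 3}:
g(0) = mex{} = 0
g(1) = mex{} = 0
g(2) = mex{0} = 1
g(3) = mex{0} = 1
g(4) = mex{0,1} = 2
g(5) = mex{1} = 0
g(6) = mex{1,2} = 0
g(7) = mex{0,2} = 1
g(8) = mex{0} = 1
So g(8) = 1.
Pile C is a plain Nim pile of size 8, so its Grundy value is 8.
The value of a disjunctive sum is the nim-sum of the parts.
Combined value = 1 ⊕ 1 ⊕ 8 = 8.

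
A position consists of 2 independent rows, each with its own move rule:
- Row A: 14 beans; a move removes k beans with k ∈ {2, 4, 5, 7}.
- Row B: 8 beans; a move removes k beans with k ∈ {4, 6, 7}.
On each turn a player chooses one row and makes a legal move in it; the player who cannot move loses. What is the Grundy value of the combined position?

0

For row A, compute g(0), g(1), … with moves {2, 4, 5, 7}:
k:     0  1  2  3  4  5  6  7  8  9 10 11 12 13 14
g(k):  0  0  1  1  2  2  3  3  4  0  0  1  1  2  2
So g(14) = 2.
Grundy values for row B (subtraction set {4, 6, 7}):
g(0) = mex{} = 0
g(1) = mex{} = 0
g(2) = mex{} = 0
g(3) = mex{} = 0
g(4) = mex{0} = 1
g(5) = mex{0} = 1
g(6) = mex{0} = 1
g(7) = mex{0} = 1
g(8) = mex{0,1} = 2
So g(8) = 2.
By the Sprague-Grundy theorem, the Grundy value of a sum of independent games is the XOR of the component values.
Combined value = 2 XOR 2 = 0.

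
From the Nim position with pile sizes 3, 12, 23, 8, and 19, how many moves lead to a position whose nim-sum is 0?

Bitwise XOR of the heap sizes:
  00011  (3)
  01100  (12)
  10111  (23)
  01000  (8)
  10011  (19)
  -----
  00011  (3)
The overall nim-sum is X = 3. A pile of size p has a winning move iff p XOR X < p (reduce it to p XOR X).
  3: 3 XOR 3 = 0 < 3 — winning move (to 0).
  12: 12 XOR 3 = 15 ≥ 12 — no move.
  23: 23 XOR 3 = 20 < 23 — winning move (to 20).
  8: 8 XOR 3 = 11 ≥ 8 — no move.
  19: 19 XOR 3 = 16 < 19 — winning move (to 16).
That gives 3 winning moves.

3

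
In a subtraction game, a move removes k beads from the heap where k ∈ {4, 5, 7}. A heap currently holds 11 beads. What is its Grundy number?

0

Compute g(0), g(1), … for moves {4, 5, 7}:
g(0) = mex{} = 0
g(1) = mex{} = 0
g(2) = mex{} = 0
g(3) = mex{} = 0
g(4) = mex{0} = 1
g(5) = mex{0} = 1
g(6) = mex{0} = 1
g(7) = mex{0} = 1
g(8) = mex{0,1} = 2
g(9) = mex{0,1} = 2
g(10) = mex{0,1} = 2
g(11) = mex{1} = 0
So g(11) = 0.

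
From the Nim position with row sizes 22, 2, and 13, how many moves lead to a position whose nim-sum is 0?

1

Nim-sum: 22 XOR 2 XOR 13 = 25.
The overall nim-sum is X = 25. A row of size p has a winning move iff p XOR X < p (reduce it to p XOR X).
  22: 22 XOR 25 = 15 < 22 — winning move (to 15).
  2: 2 XOR 25 = 27 ≥ 2 — no move.
  13: 13 XOR 25 = 20 ≥ 13 — no move.
That gives 1 winning move.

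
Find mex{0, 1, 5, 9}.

2

The values 0, 1 are all present; 2 is the first non-negative integer missing from the set.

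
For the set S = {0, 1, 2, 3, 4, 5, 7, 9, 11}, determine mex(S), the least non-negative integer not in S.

The values 0, 1, 2, 3, 4, 5 are all present; 6 is the first non-negative integer missing from the set.

6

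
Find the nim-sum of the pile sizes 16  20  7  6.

5

Compute the nim-sum pairwise:
16 ^ 20 = 4
4 ^ 7 = 3
3 ^ 6 = 5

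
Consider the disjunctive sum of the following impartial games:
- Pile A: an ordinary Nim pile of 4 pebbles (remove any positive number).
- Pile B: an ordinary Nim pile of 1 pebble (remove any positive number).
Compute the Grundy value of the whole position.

Pile A is a plain Nim pile of size 4, so its Grundy value is 4.
Pile B is a plain Nim pile of size 1, so its Grundy value is 1.
By the Sprague-Grundy theorem, the Grundy value of a sum of independent games is the XOR of the component values.
Combined value = 4 ⊕ 1 = 5.

5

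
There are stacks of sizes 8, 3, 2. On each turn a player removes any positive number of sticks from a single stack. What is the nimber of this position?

Compute the nim-sum pairwise:
8 XOR 3 = 11
11 XOR 2 = 9

9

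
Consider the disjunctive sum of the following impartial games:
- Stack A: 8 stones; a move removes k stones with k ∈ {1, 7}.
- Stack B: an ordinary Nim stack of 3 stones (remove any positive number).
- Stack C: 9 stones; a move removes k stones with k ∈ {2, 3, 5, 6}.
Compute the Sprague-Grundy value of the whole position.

3

For stack A, compute g(0), g(1), … with moves {1, 7}:
k:     0  1  2  3  4  5  6  7  8
g(k):  0  1  0  1  0  1  0  1  0
So g(8) = 0.
Stack B is a plain Nim stack of size 3, so its Grundy value is 3.
Build the Grundy sequence for stack C with g(k) = mex{g(k−s) : s ∈ {2, 3, 5, 6}, s ≤ k}:
k:     0  1  2  3  4  5  6  7  8  9
g(k):  0  0  1  1  2  2  3  3  0  0
So g(9) = 0.
By the Sprague-Grundy theorem, the Grundy value of a sum of independent games is the XOR of the component values.
Combined value = 0 ⊕ 3 ⊕ 0 = 3.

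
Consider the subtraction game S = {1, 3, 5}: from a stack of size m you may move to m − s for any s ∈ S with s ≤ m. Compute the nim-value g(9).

1

Compute g(0), g(1), … for moves {1, 3, 5}:
k:     0  1  2  3  4  5  6  7  8  9
g(k):  0  1  0  1  0  1  0  1  0  1
So g(9) = 1.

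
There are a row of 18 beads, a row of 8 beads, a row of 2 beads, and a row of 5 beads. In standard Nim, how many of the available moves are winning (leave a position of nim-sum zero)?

Write each in binary and XOR column by column:
  10010  (18)
  01000  (8)
  00010  (2)
  00101  (5)
  -----
  11101  (29)
The overall nim-sum is X = 29. A row of size p has a winning move iff p XOR X < p (reduce it to p XOR X).
  18: 18 XOR 29 = 15 < 18 — winning move (to 15).
  8: 8 XOR 29 = 21 ≥ 8 — no move.
  2: 2 XOR 29 = 31 ≥ 2 — no move.
  5: 5 XOR 29 = 24 ≥ 5 — no move.
That gives 1 winning move.

1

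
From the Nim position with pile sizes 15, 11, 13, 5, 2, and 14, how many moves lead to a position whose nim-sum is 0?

0

Nim-sum: 15 ^ 11 ^ 13 ^ 5 ^ 2 ^ 14 = 0.
The nim-sum is already 0, so every move leaves a nonzero nim-sum — there are no winning moves.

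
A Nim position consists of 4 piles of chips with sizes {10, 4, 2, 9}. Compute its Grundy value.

Compute the nim-sum pairwise:
10 XOR 4 = 14
14 XOR 2 = 12
12 XOR 9 = 5

5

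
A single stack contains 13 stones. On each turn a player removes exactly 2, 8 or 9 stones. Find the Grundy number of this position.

1

Compute g(0), g(1), … for moves {2, 8, 9}:
g(0) = mex{} = 0
g(1) = mex{} = 0
g(2) = mex{0} = 1
g(3) = mex{0} = 1
g(4) = mex{1} = 0
g(5) = mex{1} = 0
g(6) = mex{0} = 1
g(7) = mex{0} = 1
g(8) = mex{0,1} = 2
g(9) = mex{0,1} = 2
g(10) = mex{0,1,2} = 3
g(11) = mex{1,2} = 0
g(12) = mex{0,1,3} = 2
g(13) = mex{0} = 1
So g(13) = 1.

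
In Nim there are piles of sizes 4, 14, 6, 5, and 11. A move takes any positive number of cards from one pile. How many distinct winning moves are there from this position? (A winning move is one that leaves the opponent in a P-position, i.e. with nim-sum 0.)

Nim-sum: 4 ⊕ 14 ⊕ 6 ⊕ 5 ⊕ 11 = 2.
The overall nim-sum is X = 2. A pile of size p has a winning move iff p XOR X < p (reduce it to p XOR X).
  4: 4 XOR 2 = 6 ≥ 4 — no move.
  14: 14 XOR 2 = 12 < 14 — winning move (to 12).
  6: 6 XOR 2 = 4 < 6 — winning move (to 4).
  5: 5 XOR 2 = 7 ≥ 5 — no move.
  11: 11 XOR 2 = 9 < 11 — winning move (to 9).
That gives 3 winning moves.

3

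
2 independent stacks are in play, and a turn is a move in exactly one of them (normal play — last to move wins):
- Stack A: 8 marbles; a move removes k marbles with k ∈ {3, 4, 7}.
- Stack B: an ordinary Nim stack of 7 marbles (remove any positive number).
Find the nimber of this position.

5

For stack A, compute g(0), g(1), … with moves {3, 4, 7}:
k:     0  1  2  3  4  5  6  7  8
g(k):  0  0  0  1  1  1  2  2  2
So g(8) = 2.
Stack B is a plain Nim stack of size 7, so its Grundy value is 7.
The value of a disjunctive sum is the nim-sum of the parts.
Combined value = 2 ⊕ 7 = 5.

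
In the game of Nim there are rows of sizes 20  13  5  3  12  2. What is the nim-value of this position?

Compute the nim-sum pairwise:
20 XOR 13 = 25
25 XOR 5 = 28
28 XOR 3 = 31
31 XOR 12 = 19
19 XOR 2 = 17

17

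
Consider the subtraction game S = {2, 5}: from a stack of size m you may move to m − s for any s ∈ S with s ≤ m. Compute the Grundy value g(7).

Grundy values for subtraction set {2, 5}:
g(0) = mex{} = 0
g(1) = mex{} = 0
g(2) = mex{0} = 1
g(3) = mex{0} = 1
g(4) = mex{1} = 0
g(5) = mex{0,1} = 2
g(6) = mex{0} = 1
g(7) = mex{1,2} = 0
So g(7) = 0.

0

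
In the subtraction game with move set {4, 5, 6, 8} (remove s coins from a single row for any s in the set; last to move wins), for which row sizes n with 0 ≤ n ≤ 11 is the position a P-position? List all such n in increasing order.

0, 1, 2, 3

Grundy values for subtraction set {4, 5, 6, 8}:
g(0) = mex{} = 0
g(1) = mex{} = 0
g(2) = mex{} = 0
g(3) = mex{} = 0
g(4) = mex{0} = 1
g(5) = mex{0} = 1
g(6) = mex{0} = 1
g(7) = mex{0} = 1
g(8) = mex{0,1} = 2
g(9) = mex{0,1} = 2
g(10) = mex{0,1} = 2
g(11) = mex{0,1} = 2
The P-positions (g = 0) in 0..11 are 0, 1, 2, 3.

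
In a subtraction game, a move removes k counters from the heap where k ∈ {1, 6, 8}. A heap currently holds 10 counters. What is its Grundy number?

1

Grundy values for subtraction set {1, 6, 8}:
k:     0  1  2  3  4  5  6  7  8  9 10
g(k):  0  1  0  1  0  1  2  0  1  0  1
So g(10) = 1.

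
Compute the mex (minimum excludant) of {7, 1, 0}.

2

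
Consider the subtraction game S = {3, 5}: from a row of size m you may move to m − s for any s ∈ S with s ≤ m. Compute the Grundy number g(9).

0

Compute g(0), g(1), … for moves {3, 5}:
k:     0  1  2  3  4  5  6  7  8  9
g(k):  0  0  0  1  1  1  2  2  0  0
So g(9) = 0.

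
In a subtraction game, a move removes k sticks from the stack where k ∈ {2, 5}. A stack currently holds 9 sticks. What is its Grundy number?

1

Build the Grundy sequence with g(k) = mex{g(k−s) : s ∈ {2, 5}, s ≤ k}:
k:     0  1  2  3  4  5  6  7  8  9
g(k):  0  0  1  1  0  2  1  0  0  1
So g(9) = 1.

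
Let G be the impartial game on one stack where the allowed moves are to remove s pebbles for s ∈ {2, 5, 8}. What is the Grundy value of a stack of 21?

Build the Grundy sequence with g(k) = mex{g(k−s) : s ∈ {2, 5, 8}, s ≤ k}:
k:     0  1  2  3  4  5  6  7  8  9 10 11 12 13 14 15 16 17 18 19 20 21
g(k):  0  0  1  1  0  2  1  0  2  1  0  0  1  1  0  2  1  0  2  1  0  0
So g(21) = 0.

0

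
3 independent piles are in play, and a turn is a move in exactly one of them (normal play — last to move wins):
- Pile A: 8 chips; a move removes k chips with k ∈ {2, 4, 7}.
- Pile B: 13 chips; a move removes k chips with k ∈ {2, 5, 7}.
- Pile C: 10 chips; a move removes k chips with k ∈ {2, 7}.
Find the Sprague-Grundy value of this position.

1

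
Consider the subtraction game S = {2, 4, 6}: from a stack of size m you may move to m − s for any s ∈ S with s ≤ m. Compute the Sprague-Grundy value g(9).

Build the Grundy sequence with g(k) = mex{g(k−s) : s ∈ {2, 4, 6}, s ≤ k}:
k:     0  1  2  3  4  5  6  7  8  9
g(k):  0  0  1  1  2  2  3  3  0  0
So g(9) = 0.

0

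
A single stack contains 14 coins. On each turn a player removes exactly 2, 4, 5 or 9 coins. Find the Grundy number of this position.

0

Compute g(0), g(1), … for moves {2, 4, 5, 9}:
g(0) = mex{} = 0
g(1) = mex{} = 0
g(2) = mex{0} = 1
g(3) = mex{0} = 1
g(4) = mex{0,1} = 2
g(5) = mex{0,1} = 2
g(6) = mex{0,1,2} = 3
g(7) = mex{1,2} = 0
g(8) = mex{1,2,3} = 0
g(9) = mex{0,2} = 1
g(10) = mex{0,2,3} = 1
g(11) = mex{0,1,3} = 2
g(12) = mex{0,1} = 2
g(13) = mex{0,1,2} = 3
g(14) = mex{1,2} = 0
So g(14) = 0.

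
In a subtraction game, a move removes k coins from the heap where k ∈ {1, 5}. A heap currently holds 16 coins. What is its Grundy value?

Compute g(0), g(1), … for moves {1, 5}:
k:     0  1  2  3  4  5  6  7  8  9 10 11 12 13 14 15 16
g(k):  0  1  0  1  0  1  0  1  0  1  0  1  0  1  0  1  0
So g(16) = 0.

0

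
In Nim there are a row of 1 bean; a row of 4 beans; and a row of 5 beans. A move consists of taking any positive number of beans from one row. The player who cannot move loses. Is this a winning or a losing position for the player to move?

Nim-sum: 1 ⊕ 4 ⊕ 5 = 0.
The nim-sum is 0, so this is a P-position: the player to move is in a losing position under optimal play.

Losing position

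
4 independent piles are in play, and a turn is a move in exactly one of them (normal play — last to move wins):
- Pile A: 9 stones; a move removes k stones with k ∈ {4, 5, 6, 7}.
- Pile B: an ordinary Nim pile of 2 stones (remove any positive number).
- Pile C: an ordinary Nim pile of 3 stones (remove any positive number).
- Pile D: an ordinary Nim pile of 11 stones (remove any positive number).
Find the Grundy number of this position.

Build the Grundy sequence for pile A with g(k) = mex{g(k−s) : s ∈ {4, 5, 6, 7}, s ≤ k}:
g(0) = mex{} = 0
g(1) = mex{} = 0
g(2) = mex{} = 0
g(3) = mex{} = 0
g(4) = mex{0} = 1
g(5) = mex{0} = 1
g(6) = mex{0} = 1
g(7) = mex{0} = 1
g(8) = mex{0,1} = 2
g(9) = mex{0,1} = 2
So g(9) = 2.
Pile B is a plain Nim pile of size 2, so its Grundy value is 2.
Pile C is a plain Nim pile of size 3, so its Grundy value is 3.
Pile D is a plain Nim pile of size 11, so its Grundy value is 11.
By the Sprague-Grundy theorem, the Grundy value of a sum of independent games is the XOR of the component values.
Combined value = 2 XOR 2 XOR 3 XOR 11 = 8.

8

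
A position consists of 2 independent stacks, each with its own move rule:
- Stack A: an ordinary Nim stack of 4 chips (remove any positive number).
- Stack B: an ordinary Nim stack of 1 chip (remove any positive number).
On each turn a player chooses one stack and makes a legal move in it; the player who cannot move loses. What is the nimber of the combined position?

Stack A is a plain Nim stack of size 4, so its Grundy value is 4.
Stack B is a plain Nim stack of size 1, so its Grundy value is 1.
The value of a disjunctive sum is the nim-sum of the parts.
Combined value = 4 ⊕ 1 = 5.

5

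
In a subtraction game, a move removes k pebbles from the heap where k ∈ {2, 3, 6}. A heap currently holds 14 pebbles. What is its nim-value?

Build the Grundy sequence with g(k) = mex{g(k−s) : s ∈ {2, 3, 6}, s ≤ k}:
g(0) = mex{} = 0
g(1) = mex{} = 0
g(2) = mex{0} = 1
g(3) = mex{0} = 1
g(4) = mex{0,1} = 2
g(5) = mex{1} = 0
g(6) = mex{0,1,2} = 3
g(7) = mex{0,2} = 1
g(8) = mex{0,1,3} = 2
g(9) = mex{1,3} = 0
g(10) = mex{1,2} = 0
g(11) = mex{0,2} = 1
g(12) = mex{0,3} = 1
g(13) = mex{0,1} = 2
g(14) = mex{1,2} = 0
So g(14) = 0.

0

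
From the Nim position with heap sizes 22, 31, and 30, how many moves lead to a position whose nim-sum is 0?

Compute the nim-sum pairwise:
22 ^ 31 = 9
9 ^ 30 = 23
The overall nim-sum is X = 23. A heap of size p has a winning move iff p XOR X < p (reduce it to p XOR X).
  22: 22 XOR 23 = 1 < 22 — winning move (to 1).
  31: 31 XOR 23 = 8 < 31 — winning move (to 8).
  30: 30 XOR 23 = 9 < 30 — winning move (to 9).
That gives 3 winning moves.

3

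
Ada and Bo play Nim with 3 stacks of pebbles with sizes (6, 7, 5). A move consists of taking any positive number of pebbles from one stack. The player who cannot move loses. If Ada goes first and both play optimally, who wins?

Ada wins

Nim-sum: 6 ⊕ 7 ⊕ 5 = 4.
The nim-sum is 4 ≠ 0, so this is an N-position: the player to move can win; Ada has a winning move.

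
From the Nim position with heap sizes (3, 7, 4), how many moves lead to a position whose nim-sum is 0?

Nim-sum: 3 ⊕ 7 ⊕ 4 = 0.
The nim-sum is already 0, so every move leaves a nonzero nim-sum — there are no winning moves.

0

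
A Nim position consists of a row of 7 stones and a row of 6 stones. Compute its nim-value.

Compute the nim-sum pairwise:
7 ^ 6 = 1

1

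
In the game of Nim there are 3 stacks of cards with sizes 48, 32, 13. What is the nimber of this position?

29

Bitwise XOR of the heap sizes:
  110000  (48)
  100000  (32)
  001101  (13)
  ------
  011101  (29)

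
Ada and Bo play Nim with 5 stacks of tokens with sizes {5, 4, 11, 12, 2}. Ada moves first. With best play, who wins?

Ada wins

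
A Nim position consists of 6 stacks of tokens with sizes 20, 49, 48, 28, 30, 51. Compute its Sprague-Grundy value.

Nim-sum: 20 ⊕ 49 ⊕ 48 ⊕ 28 ⊕ 30 ⊕ 51 = 36.

36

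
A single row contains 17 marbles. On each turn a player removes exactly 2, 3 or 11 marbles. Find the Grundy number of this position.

1

Build the Grundy sequence with g(k) = mex{g(k−s) : s ∈ {2, 3, 11}, s ≤ k}:
k:     0  1  2  3  4  5  6  7  8  9 10 11 12 13 14 15 16 17
g(k):  0  0  1  1  2  0  0  1  1  2  0  3  1  2  0  0  1  1
So g(17) = 1.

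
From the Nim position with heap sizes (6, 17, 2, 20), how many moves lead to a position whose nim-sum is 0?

Nim-sum: 6 ^ 17 ^ 2 ^ 20 = 1.
The overall nim-sum is X = 1. A heap of size p has a winning move iff p XOR X < p (reduce it to p XOR X).
  6: 6 XOR 1 = 7 ≥ 6 — no move.
  17: 17 XOR 1 = 16 < 17 — winning move (to 16).
  2: 2 XOR 1 = 3 ≥ 2 — no move.
  20: 20 XOR 1 = 21 ≥ 20 — no move.
That gives 1 winning move.

1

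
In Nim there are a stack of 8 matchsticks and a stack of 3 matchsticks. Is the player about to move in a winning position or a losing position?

Compute the nim-sum pairwise:
8 ^ 3 = 11
The nim-sum is 11 ≠ 0, so this is an N-position: the player to move can win.

Winning position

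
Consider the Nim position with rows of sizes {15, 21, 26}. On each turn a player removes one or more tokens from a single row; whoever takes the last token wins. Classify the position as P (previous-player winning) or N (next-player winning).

Compute the nim-sum pairwise:
15 ^ 21 = 26
26 ^ 26 = 0
The nim-sum is 0, so this is a P-position: the player to move is in a losing position under optimal play.

P-position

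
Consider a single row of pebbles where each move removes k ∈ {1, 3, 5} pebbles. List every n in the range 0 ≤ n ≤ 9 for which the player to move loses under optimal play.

Build the Grundy sequence with g(k) = mex{g(k−s) : s ∈ {1, 3, 5}, s ≤ k}:
g(0) = mex{} = 0
g(1) = mex{0} = 1
g(2) = mex{1} = 0
g(3) = mex{0} = 1
g(4) = mex{1} = 0
g(5) = mex{0} = 1
g(6) = mex{1} = 0
g(7) = mex{0} = 1
g(8) = mex{1} = 0
g(9) = mex{0} = 1
The P-positions (g = 0) in 0..9 are 0, 2, 4, 6, 8.

0, 2, 4, 6, 8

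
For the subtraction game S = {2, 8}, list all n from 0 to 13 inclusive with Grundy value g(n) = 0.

0, 1, 4, 5, 10, 11

Grundy values for subtraction set {2, 8}:
k:     0  1  2  3  4  5  6  7  8  9 10 11 12 13
g(k):  0  0  1  1  0  0  1  1  2  2  0  0  1  1
The P-positions (g = 0) in 0..13 are 0, 1, 4, 5, 10, 11.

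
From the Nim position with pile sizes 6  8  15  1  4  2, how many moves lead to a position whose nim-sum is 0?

Write each in binary and XOR column by column:
  0110  (6)
  1000  (8)
  1111  (15)
  0001  (1)
  0100  (4)
  0010  (2)
  ----
  0110  (6)
The overall nim-sum is X = 6. A pile of size p has a winning move iff p XOR X < p (reduce it to p XOR X).
  6: 6 XOR 6 = 0 < 6 — winning move (to 0).
  8: 8 XOR 6 = 14 ≥ 8 — no move.
  15: 15 XOR 6 = 9 < 15 — winning move (to 9).
  1: 1 XOR 6 = 7 ≥ 1 — no move.
  4: 4 XOR 6 = 2 < 4 — winning move (to 2).
  2: 2 XOR 6 = 4 ≥ 2 — no move.
That gives 3 winning moves.

3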